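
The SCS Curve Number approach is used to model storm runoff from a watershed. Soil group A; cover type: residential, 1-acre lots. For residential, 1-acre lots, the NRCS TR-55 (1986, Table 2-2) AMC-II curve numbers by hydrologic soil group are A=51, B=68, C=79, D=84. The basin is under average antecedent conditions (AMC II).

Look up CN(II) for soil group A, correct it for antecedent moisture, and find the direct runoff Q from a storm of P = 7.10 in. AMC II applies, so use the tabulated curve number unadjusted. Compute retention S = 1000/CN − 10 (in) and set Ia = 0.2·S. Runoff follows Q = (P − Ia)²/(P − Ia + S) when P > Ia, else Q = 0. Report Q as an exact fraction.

Q = 6974881/3845910 in ≈ 1.814 in

NRCS table: residential, 1-acre lots, soil group A → CN(II) = 51
AMC II — tabulated CN = 51 applies directly.
Retention S: 1000/CN − 10 with CN=51.000 → S = 490/51 ≈ 9.608 in
Ia = 0.2·(490/51) = 98/51 in ≈ 1.922 in
P − Ia = 7.100 − 1.922 = 2641/510 ≈ 5.178 in (> 0, runoff occurs)
Q: (2641/510)² ÷ (7541/510) = 6974881/3845910 in (≈ 1.814 in)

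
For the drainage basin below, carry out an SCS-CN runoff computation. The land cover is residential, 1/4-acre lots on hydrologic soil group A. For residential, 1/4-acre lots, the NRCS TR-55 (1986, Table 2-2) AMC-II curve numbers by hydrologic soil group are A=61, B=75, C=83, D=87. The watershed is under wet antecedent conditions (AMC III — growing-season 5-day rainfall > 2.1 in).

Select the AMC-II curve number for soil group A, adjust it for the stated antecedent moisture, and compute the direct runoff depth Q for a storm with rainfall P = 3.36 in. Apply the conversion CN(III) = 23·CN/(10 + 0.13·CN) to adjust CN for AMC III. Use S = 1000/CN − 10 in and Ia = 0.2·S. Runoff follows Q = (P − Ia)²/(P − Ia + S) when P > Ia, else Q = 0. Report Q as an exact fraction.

NRCS table: residential, 1/4-acre lots, soil group A → CN(II) = 61
Wet (AMC III): CN(III) = 23·61/(10 + 0.13·61) = 1403/(1793/100) = 140300/1793 ≈ 78.249
Retention S: 1000/CN − 10 with CN=78.249 → S = 3900/1403 ≈ 2.780 in
Ia = 0.2·(3900/1403) = 780/1403 in ≈ 0.556 in
P − Ia = 3.360 − 0.556 = 98352/35075 ≈ 2.804 in (> 0, runoff occurs)
Runoff Q = (P−Ia)²/(P−Ia+S) = (2.804)²/(2.804+2.780) = 806092992/572459075 ≈ 1.408 in

Q = 806092992/572459075 in ≈ 1.408 in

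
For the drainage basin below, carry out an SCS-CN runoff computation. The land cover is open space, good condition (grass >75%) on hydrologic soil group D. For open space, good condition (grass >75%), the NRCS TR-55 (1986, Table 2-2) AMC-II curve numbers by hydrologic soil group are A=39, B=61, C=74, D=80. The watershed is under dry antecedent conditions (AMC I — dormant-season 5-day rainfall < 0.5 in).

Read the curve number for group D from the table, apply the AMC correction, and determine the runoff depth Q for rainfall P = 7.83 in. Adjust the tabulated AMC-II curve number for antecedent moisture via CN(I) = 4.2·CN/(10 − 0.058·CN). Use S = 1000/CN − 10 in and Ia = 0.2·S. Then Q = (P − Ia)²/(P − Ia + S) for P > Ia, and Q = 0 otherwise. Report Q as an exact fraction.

Q = 194407249/55530300 in ≈ 3.501 in

NRCS table: open space, good condition (grass >75%), soil group D → CN(II) = 80
CN(I) from CN(II)=80: (4.2·80)/(10 − 0.058·80) = 4200/67 ≈ 62.687
S = 1000/(4200/67) − 10 = 125/21 in ≈ 5.952 in
Ia = 0.2S: 0.2·5.952 = 1.190 in (exactly 25/21)
Excess rainfall: 7.830 − 1.190 = 6.640 in; P > Ia so Q > 0
Q = (13943/2100)²/((13943/2100) + 125/21) = (194407249/4410000)/(26443/2100) = 194407249/55530300 in ≈ 3.501 in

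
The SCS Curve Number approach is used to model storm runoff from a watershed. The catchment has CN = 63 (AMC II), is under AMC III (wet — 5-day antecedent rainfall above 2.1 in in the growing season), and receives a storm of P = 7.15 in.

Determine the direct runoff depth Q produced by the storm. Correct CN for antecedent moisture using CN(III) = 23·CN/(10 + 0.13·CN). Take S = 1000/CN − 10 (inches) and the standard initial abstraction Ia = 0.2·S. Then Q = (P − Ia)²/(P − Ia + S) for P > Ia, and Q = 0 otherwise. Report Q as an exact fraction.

Q = 37020453649/7720474860 in ≈ 4.795 in

CN(III) from CN(II)=63: (23·63)/(10 + 0.13·63) = 144900/1819 ≈ 79.659
S = 1000/(144900/1819) − 10 = 3700/1449 in ≈ 2.553 in
Ia = 0.2S: 0.2·2.553 = 0.511 in (exactly 740/1449)
Since P=7.150 > Ia=0.511: effective rainfall P−Ia = 192407/28980 in
Q = (192407/28980)²/((192407/28980) + 3700/1449) = (37020453649/839840400)/(266407/28980) = 37020453649/7720474860 in ≈ 4.795 in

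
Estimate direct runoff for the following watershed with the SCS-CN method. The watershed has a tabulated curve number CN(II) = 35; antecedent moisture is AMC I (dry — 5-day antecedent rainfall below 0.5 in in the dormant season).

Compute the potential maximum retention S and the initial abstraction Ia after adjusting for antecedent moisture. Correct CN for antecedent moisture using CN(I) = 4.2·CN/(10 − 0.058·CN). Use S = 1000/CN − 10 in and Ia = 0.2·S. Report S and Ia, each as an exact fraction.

CN(I) from CN(II)=35: (4.2·35)/(10 − 0.058·35) = 14700/797 ≈ 18.444
Retention S: 1000/CN − 10 with CN=18.444 → S = 6500/147 ≈ 44.218 in
Initial abstraction Ia = S/5 = (6500/147)/5 = 1300/147 ≈ 8.844 in

S = 6500/147 in ≈ 44.218 in; Ia = 1300/147 in ≈ 8.844 in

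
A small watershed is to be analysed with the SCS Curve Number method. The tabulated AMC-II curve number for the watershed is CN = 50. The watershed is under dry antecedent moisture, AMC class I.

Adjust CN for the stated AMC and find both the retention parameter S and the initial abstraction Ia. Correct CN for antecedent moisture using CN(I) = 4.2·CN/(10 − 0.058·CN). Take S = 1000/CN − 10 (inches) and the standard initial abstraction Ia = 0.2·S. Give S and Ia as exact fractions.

S = 500/21 in ≈ 23.810 in; Ia = 100/21 in ≈ 4.762 in

CN(I) from CN(II)=50: (4.2·50)/(10 − 0.058·50) = 2100/71 ≈ 29.577
S = 1000/(2100/71) − 10 = 500/21 in ≈ 23.810 in
Ia = 0.2·(500/21) = 100/21 in ≈ 4.762 in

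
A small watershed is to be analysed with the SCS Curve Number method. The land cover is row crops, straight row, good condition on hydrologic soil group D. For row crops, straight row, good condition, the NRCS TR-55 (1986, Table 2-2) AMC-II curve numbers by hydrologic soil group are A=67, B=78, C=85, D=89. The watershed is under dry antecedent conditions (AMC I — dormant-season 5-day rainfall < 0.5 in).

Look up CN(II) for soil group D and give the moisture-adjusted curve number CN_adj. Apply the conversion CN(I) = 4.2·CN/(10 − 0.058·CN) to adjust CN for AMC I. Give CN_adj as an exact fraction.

CN_adj = 186900/2419 ≈ 77.263

NRCS table: row crops, straight row, good condition, soil group D → CN(II) = 89
Adjust CN=89 to AMC I: 4.2·89/(10 − 0.058·89) → (1869/5) ÷ (2419/500) = 186900/2419 ≈ 77.263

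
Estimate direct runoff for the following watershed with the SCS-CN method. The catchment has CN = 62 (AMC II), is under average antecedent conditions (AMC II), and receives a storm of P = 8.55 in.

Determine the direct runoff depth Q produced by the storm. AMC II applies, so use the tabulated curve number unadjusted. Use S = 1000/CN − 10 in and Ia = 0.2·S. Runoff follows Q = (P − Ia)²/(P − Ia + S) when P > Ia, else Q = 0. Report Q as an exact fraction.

CN(II) = 62; AMC II needs no correction.
Max retention: S = 1000/62 − 10 = 190/31 in (≈ 6.129 in)
Initial abstraction Ia = S/5 = (190/31)/5 = 38/31 ≈ 1.226 in
Since P=8.550 > Ia=1.226: effective rainfall P−Ia = 4541/620 in
Q = (4541/620)²/((4541/620) + 190/31) = (20620681/384400)/(8341/620) = 1085299/272180 in ≈ 3.987 in

Q = 1085299/272180 in ≈ 3.987 in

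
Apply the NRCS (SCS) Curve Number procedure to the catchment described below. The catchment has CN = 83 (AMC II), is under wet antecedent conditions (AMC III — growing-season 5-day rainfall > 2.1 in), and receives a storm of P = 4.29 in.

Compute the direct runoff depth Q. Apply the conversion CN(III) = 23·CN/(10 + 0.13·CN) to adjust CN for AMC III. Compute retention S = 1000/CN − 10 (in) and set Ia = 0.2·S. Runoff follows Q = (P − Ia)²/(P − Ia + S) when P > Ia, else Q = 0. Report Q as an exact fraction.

Q = 616163771521/182302054900 in ≈ 3.380 in

Wet (AMC III): CN(III) = 23·83/(10 + 0.13·83) = 1909/(2079/100) = 190900/2079 ≈ 91.823
Retention S: 1000/CN − 10 with CN=91.823 → S = 1700/1909 ≈ 0.891 in
Initial abstraction Ia = S/5 = (1700/1909)/5 = 340/1909 ≈ 0.178 in
Excess rainfall: 4.290 − 0.178 = 4.112 in; P > Ia so Q > 0
Q: (784961/190900)² ÷ (954961/190900) = 616163771521/182302054900 in (≈ 3.380 in)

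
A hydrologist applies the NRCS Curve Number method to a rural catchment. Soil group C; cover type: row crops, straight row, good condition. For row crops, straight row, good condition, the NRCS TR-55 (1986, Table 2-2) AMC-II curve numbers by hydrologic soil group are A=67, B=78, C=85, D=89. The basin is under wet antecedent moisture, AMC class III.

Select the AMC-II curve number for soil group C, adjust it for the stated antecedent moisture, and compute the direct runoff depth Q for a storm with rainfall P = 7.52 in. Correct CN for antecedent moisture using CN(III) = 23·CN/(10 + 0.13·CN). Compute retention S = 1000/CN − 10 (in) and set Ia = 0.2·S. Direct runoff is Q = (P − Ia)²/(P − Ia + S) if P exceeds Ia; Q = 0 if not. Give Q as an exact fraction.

Q = 1296288016/194297675 in ≈ 6.672 in

NRCS table: row crops, straight row, good condition, soil group C → CN(II) = 85
Adjust CN=85 to AMC III: 23·85/(10 + 0.13·85) → 1955 ÷ (421/20) = 39100/421 ≈ 92.874
Retention S: 1000/CN − 10 with CN=92.874 → S = 300/391 ≈ 0.767 in
Ia = 0.2S: 0.2·0.767 = 0.153 in (exactly 60/391)
P − Ia = 7.520 − 0.153 = 72008/9775 ≈ 7.367 in (> 0, runoff occurs)
Runoff Q = (P−Ia)²/(P−Ia+S) = (7.367)²/(7.367+0.767) = 1296288016/194297675 ≈ 6.672 in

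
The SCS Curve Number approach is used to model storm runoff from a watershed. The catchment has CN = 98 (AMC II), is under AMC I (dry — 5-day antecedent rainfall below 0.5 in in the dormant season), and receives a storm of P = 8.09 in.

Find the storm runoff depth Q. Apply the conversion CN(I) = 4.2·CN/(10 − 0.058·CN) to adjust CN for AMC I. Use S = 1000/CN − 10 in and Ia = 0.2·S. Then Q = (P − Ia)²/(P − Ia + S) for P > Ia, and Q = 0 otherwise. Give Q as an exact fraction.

Q = 676442096521/89776236900 in ≈ 7.535 in

CN(I) from CN(II)=98: (4.2·98)/(10 − 0.058·98) = 102900/1079 ≈ 95.366
Retention S: 1000/CN − 10 with CN=95.366 → S = 500/1029 ≈ 0.486 in
Ia = 0.2S: 0.2·0.486 = 0.097 in (exactly 100/1029)
Since P=8.090 > Ia=0.097: effective rainfall P−Ia = 822461/102900 in
Q = (822461/102900)²/((822461/102900) + 500/1029) = (676442096521/10588410000)/(872461/102900) = 676442096521/89776236900 in ≈ 7.535 in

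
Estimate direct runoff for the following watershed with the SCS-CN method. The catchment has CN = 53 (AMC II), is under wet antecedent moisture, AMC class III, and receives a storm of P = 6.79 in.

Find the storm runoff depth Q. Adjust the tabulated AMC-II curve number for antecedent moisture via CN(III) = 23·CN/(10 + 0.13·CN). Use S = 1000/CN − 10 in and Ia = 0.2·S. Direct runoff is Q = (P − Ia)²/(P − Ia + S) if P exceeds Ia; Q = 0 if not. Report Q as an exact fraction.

Q = 538317157401/146731151900 in ≈ 3.669 in

Adjust CN=53 to AMC III: 23·53/(10 + 0.13·53) → 1219 ÷ (1689/100) = 121900/1689 ≈ 72.173
Retention S: 1000/CN − 10 with CN=72.173 → S = 4700/1219 ≈ 3.856 in
Ia = 0.2S: 0.2·3.856 = 0.771 in (exactly 940/1219)
P − Ia = 6.790 − 0.771 = 733701/121900 ≈ 6.019 in (> 0, runoff occurs)
Q: (733701/121900)² ÷ (1203701/121900) = 538317157401/146731151900 in (≈ 3.669 in)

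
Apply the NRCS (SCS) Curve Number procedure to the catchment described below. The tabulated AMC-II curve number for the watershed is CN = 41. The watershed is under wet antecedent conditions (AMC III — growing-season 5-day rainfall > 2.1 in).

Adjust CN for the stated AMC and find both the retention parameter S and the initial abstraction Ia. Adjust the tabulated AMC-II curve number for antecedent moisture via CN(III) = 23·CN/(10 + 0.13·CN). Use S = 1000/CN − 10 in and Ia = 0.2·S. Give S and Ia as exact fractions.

CN(III) from CN(II)=41: (23·41)/(10 + 0.13·41) = 94300/1533 ≈ 61.513
Retention S: 1000/CN − 10 with CN=61.513 → S = 5900/943 ≈ 6.257 in
Ia = 0.2S: 0.2·6.257 = 1.251 in (exactly 1180/943)

S = 5900/943 in ≈ 6.257 in; Ia = 1180/943 in ≈ 1.251 in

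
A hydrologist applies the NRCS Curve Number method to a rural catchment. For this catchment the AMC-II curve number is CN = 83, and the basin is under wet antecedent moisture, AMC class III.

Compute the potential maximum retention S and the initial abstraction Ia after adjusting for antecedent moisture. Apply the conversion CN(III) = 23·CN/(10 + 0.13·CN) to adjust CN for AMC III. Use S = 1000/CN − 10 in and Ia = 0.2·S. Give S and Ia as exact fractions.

Adjust CN=83 to AMC III: 23·83/(10 + 0.13·83) → 1909 ÷ (2079/100) = 190900/2079 ≈ 91.823
Max retention: S = 1000/(190900/2079) − 10 = 1700/1909 in (≈ 0.891 in)
Ia = 0.2·(1700/1909) = 340/1909 in ≈ 0.178 in

S = 1700/1909 in ≈ 0.891 in; Ia = 340/1909 in ≈ 0.178 in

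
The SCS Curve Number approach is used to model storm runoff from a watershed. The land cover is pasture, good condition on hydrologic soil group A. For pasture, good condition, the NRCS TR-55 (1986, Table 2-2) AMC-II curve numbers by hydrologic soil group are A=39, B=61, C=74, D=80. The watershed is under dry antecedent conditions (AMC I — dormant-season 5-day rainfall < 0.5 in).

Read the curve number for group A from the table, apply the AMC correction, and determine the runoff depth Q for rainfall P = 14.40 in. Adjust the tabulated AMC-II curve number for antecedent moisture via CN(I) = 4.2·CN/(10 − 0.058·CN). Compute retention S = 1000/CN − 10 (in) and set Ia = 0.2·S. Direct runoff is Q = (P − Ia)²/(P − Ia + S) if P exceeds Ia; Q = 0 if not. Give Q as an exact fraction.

NRCS table: pasture, good condition, soil group A → CN(II) = 39
CN(I) from CN(II)=39: (4.2·39)/(10 − 0.058·39) = 81900/3869 ≈ 21.168
Max retention: S = 1000/(81900/3869) − 10 = 30500/819 in (≈ 37.241 in)
Initial abstraction Ia = S/5 = (30500/819)/5 = 6100/819 ≈ 7.448 in
Since P=14.400 > Ia=7.448: effective rainfall P−Ia = 28468/4095 in
Runoff Q = (P−Ia)²/(P−Ia+S) = (6.952)²/(6.952+37.241) = 101303378/92632995 ≈ 1.094 in

Q = 101303378/92632995 in ≈ 1.094 in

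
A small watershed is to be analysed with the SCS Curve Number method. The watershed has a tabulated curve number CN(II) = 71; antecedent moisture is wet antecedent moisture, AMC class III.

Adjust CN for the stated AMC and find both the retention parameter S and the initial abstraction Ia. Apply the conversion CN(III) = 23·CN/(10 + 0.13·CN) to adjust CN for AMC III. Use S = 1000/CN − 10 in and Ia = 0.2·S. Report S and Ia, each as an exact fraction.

Wet (AMC III): CN(III) = 23·71/(10 + 0.13·71) = 1633/(1923/100) = 163300/1923 ≈ 84.919
S = 1000/(163300/1923) − 10 = 2900/1633 in ≈ 1.776 in
Ia = 0.2·(2900/1633) = 580/1633 in ≈ 0.355 in

S = 2900/1633 in ≈ 1.776 in; Ia = 580/1633 in ≈ 0.355 in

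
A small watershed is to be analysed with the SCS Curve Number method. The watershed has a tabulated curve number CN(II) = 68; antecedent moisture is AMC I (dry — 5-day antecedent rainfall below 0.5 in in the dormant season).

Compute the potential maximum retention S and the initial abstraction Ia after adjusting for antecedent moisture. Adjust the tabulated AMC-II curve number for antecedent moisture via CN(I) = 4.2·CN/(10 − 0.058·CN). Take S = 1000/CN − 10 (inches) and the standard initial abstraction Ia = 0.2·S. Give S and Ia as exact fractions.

S = 4000/357 in ≈ 11.204 in; Ia = 800/357 in ≈ 2.241 in

Dry (AMC I): CN(I) = 4.2·68/(10 − 0.058·68) = (1428/5)/(757/125) = 35700/757 ≈ 47.160
Retention S: 1000/CN − 10 with CN=47.160 → S = 4000/357 ≈ 11.204 in
Ia = 0.2S: 0.2·11.204 = 2.241 in (exactly 800/357)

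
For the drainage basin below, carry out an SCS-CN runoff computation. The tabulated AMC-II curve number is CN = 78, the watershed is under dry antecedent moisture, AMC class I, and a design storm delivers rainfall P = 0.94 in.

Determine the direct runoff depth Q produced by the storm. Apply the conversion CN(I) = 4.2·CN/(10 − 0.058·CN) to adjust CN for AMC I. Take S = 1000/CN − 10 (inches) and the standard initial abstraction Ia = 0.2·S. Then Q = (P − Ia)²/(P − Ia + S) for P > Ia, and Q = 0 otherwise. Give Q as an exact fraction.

CN(I) from CN(II)=78: (4.2·78)/(10 − 0.058·78) = 81900/1369 ≈ 59.825
Retention S: 1000/CN − 10 with CN=59.825 → S = 5500/819 ≈ 6.716 in
Ia = 0.2·(5500/819) = 1100/819 in ≈ 1.343 in
P = 0.940 ≤ Ia = 1.343 in: entire storm abstracted, Q = 0.

Q = 0 in ≈ 0.000 in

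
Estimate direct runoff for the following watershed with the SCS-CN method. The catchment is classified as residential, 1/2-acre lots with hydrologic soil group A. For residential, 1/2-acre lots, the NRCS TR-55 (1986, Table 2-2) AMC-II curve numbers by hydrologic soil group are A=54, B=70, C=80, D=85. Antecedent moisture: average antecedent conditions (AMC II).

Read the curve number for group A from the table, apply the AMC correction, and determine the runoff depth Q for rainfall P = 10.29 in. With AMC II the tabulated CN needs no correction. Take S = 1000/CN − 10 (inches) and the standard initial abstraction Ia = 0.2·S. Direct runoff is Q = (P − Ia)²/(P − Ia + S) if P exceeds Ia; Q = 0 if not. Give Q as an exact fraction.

NRCS table: residential, 1/2-acre lots, soil group A → CN(II) = 54
AMC II — tabulated CN = 54 applies directly.
Max retention: S = 1000/54 − 10 = 230/27 in (≈ 8.519 in)
Ia = 0.2S: 0.2·8.519 = 1.704 in (exactly 46/27)
P − Ia = 10.290 − 1.704 = 23183/2700 ≈ 8.586 in (> 0, runoff occurs)
Q = (23183/2700)²/((23183/2700) + 230/27) = (537451489/7290000)/(46183/2700) = 537451489/124694100 in ≈ 4.310 in

Q = 537451489/124694100 in ≈ 4.310 in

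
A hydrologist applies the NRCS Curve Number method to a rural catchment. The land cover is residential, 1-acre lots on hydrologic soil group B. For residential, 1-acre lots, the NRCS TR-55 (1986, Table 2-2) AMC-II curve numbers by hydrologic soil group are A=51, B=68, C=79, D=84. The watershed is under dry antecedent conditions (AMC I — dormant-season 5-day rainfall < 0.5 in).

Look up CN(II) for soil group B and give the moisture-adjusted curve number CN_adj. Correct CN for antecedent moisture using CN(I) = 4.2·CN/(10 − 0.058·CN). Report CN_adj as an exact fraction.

NRCS table: residential, 1-acre lots, soil group B → CN(II) = 68
Adjust CN=68 to AMC I: 4.2·68/(10 − 0.058·68) → (1428/5) ÷ (757/125) = 35700/757 ≈ 47.160

CN_adj = 35700/757 ≈ 47.160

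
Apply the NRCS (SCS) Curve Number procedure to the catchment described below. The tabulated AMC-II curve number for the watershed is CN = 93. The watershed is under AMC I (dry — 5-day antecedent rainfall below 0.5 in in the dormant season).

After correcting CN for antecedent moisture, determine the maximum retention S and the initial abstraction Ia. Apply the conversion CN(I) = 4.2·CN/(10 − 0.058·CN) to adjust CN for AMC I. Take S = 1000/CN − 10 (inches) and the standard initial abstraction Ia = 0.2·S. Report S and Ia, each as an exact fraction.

Dry (AMC I): CN(I) = 4.2·93/(10 − 0.058·93) = (1953/5)/(2303/500) = 27900/329 ≈ 84.802
S = 1000/(27900/329) − 10 = 500/279 in ≈ 1.792 in
Initial abstraction Ia = S/5 = (500/279)/5 = 100/279 ≈ 0.358 in

S = 500/279 in ≈ 1.792 in; Ia = 100/279 in ≈ 0.358 in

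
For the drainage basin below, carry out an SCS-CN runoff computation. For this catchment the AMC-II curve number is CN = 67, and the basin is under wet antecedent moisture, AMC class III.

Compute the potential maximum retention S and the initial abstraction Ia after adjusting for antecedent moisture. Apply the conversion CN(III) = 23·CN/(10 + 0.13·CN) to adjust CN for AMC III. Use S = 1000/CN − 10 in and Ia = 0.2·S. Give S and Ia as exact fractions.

Adjust CN=67 to AMC III: 23·67/(10 + 0.13·67) → 1541 ÷ (1871/100) = 154100/1871 ≈ 82.362
Max retention: S = 1000/(154100/1871) − 10 = 3300/1541 in (≈ 2.141 in)
Ia = 0.2S: 0.2·2.141 = 0.428 in (exactly 660/1541)

S = 3300/1541 in ≈ 2.141 in; Ia = 660/1541 in ≈ 0.428 in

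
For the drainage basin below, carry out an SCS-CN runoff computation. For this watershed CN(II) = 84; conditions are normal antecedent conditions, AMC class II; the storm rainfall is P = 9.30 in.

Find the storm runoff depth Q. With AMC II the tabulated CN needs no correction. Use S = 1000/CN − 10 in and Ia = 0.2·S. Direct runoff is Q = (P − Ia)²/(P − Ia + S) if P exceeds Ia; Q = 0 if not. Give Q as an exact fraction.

Average conditions: CN = 84 (no AMC adjustment).
Max retention: S = 1000/84 − 10 = 40/21 in (≈ 1.905 in)
Initial abstraction Ia = S/5 = (40/21)/5 = 8/21 ≈ 0.381 in
Excess rainfall: 9.300 − 0.381 = 8.919 in; P > Ia so Q > 0
Q: (1873/210)² ÷ (2273/210) = 3508129/477330 in (≈ 7.349 in)

Q = 3508129/477330 in ≈ 7.349 in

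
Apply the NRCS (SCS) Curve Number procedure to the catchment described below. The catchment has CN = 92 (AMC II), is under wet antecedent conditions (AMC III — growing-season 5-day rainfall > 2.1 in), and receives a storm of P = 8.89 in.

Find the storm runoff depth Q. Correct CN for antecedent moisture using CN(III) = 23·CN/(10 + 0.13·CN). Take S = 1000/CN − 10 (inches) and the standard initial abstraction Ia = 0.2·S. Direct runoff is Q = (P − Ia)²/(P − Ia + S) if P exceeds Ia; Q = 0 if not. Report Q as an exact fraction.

Q = 217417970961/25724264900 in ≈ 8.452 in

Wet (AMC III): CN(III) = 23·92/(10 + 0.13·92) = 2116/(549/25) = 52900/549 ≈ 96.357
Retention S: 1000/CN − 10 with CN=96.357 → S = 200/529 ≈ 0.378 in
Ia = 0.2·(200/529) = 40/529 in ≈ 0.076 in
P − Ia = 8.890 − 0.076 = 466281/52900 ≈ 8.814 in (> 0, runoff occurs)
Q = (466281/52900)²/((466281/52900) + 200/529) = (217417970961/2798410000)/(486281/52900) = 217417970961/25724264900 in ≈ 8.452 in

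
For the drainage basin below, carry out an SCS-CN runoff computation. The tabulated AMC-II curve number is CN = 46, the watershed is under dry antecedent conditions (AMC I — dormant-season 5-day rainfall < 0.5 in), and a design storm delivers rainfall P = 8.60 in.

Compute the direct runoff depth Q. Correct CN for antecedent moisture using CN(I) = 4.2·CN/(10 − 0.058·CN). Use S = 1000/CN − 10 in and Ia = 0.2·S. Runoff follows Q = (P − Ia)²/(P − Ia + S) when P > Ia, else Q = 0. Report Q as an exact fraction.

CN(I) from CN(II)=46: (4.2·46)/(10 − 0.058·46) = 16100/611 ≈ 26.350
Retention S: 1000/CN − 10 with CN=26.350 → S = 4500/161 ≈ 27.950 in
Initial abstraction Ia = S/5 = (4500/161)/5 = 900/161 ≈ 5.590 in
Since P=8.600 > Ia=5.590: effective rainfall P−Ia = 2423/805 in
Q: (2423/805)² ÷ (24923/805) = 5870929/20063015 in (≈ 0.293 in)

Q = 5870929/20063015 in ≈ 0.293 in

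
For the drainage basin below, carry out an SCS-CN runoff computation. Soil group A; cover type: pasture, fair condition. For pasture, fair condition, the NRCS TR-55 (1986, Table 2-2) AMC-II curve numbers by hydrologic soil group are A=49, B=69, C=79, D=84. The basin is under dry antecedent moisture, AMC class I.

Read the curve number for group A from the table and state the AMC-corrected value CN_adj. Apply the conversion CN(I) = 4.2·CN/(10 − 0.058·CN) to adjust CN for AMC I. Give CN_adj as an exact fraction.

NRCS table: pasture, fair condition, soil group A → CN(II) = 49
Dry (AMC I): CN(I) = 4.2·49/(10 − 0.058·49) = (1029/5)/(3579/500) = 34300/1193 ≈ 28.751

CN_adj = 34300/1193 ≈ 28.751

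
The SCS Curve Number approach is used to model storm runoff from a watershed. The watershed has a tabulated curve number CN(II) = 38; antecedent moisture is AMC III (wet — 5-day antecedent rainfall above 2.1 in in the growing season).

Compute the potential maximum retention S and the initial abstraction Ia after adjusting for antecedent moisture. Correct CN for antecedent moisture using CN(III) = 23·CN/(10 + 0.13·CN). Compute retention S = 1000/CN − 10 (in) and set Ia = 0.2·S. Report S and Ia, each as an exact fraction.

Adjust CN=38 to AMC III: 23·38/(10 + 0.13·38) → 874 ÷ (747/50) = 43700/747 ≈ 58.501
Retention S: 1000/CN − 10 with CN=58.501 → S = 3100/437 ≈ 7.094 in
Ia = 0.2·(3100/437) = 620/437 in ≈ 1.419 in

S = 3100/437 in ≈ 7.094 in; Ia = 620/437 in ≈ 1.419 in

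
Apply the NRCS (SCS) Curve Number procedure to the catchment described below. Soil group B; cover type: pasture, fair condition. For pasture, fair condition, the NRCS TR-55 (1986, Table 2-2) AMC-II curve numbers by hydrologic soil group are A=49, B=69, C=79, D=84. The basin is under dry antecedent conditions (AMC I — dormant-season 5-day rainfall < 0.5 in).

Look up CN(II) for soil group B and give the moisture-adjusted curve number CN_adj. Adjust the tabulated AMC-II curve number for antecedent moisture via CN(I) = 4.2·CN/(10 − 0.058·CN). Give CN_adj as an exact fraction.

NRCS table: pasture, fair condition, soil group B → CN(II) = 69
Adjust CN=69 to AMC I: 4.2·69/(10 − 0.058·69) → (1449/5) ÷ (2999/500) = 144900/2999 ≈ 48.316

CN_adj = 144900/2999 ≈ 48.316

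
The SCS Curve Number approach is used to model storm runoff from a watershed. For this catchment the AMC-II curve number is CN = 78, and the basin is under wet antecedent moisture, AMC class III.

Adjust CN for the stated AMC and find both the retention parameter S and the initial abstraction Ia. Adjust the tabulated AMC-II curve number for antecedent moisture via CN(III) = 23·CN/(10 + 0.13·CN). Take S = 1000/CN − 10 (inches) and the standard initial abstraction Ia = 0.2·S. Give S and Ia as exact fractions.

Wet (AMC III): CN(III) = 23·78/(10 + 0.13·78) = 1794/(1007/50) = 89700/1007 ≈ 89.076
Max retention: S = 1000/(89700/1007) − 10 = 1100/897 in (≈ 1.226 in)
Initial abstraction Ia = S/5 = (1100/897)/5 = 220/897 ≈ 0.245 in

S = 1100/897 in ≈ 1.226 in; Ia = 220/897 in ≈ 0.245 in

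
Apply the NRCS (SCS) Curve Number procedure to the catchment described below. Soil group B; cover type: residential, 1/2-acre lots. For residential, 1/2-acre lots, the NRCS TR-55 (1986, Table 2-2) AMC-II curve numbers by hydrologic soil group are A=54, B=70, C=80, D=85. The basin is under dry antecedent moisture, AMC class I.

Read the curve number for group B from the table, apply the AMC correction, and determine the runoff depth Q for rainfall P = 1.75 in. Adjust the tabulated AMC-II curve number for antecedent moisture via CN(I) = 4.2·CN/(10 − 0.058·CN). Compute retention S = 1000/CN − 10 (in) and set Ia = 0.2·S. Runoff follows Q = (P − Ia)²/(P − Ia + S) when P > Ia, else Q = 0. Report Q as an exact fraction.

Q = 0 in ≈ 0.000 in

NRCS table: residential, 1/2-acre lots, soil group B → CN(II) = 70
CN(I) from CN(II)=70: (4.2·70)/(10 − 0.058·70) = 4900/99 ≈ 49.495
Max retention: S = 1000/(4900/99) − 10 = 500/49 in (≈ 10.204 in)
Ia = 0.2S: 0.2·10.204 = 2.041 in (exactly 100/49)
P = 1.750 ≤ Ia = 2.041 in: entire storm abstracted, Q = 0.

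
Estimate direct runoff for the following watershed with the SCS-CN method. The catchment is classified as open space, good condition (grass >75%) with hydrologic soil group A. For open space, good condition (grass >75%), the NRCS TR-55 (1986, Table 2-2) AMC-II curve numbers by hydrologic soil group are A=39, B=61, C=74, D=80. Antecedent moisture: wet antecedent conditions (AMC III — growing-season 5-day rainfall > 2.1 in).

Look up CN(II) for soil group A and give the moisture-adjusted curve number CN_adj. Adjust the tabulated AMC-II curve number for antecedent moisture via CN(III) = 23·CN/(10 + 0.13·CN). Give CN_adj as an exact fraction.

NRCS table: open space, good condition (grass >75%), soil group A → CN(II) = 39
CN(III) from CN(II)=39: (23·39)/(10 + 0.13·39) = 89700/1507 ≈ 59.522

CN_adj = 89700/1507 ≈ 59.522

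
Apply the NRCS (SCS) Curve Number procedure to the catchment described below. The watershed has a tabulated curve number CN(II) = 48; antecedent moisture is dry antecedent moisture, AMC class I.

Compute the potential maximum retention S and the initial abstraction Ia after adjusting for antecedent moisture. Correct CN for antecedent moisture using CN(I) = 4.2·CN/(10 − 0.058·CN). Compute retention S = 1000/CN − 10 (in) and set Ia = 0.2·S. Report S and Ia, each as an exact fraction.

S = 1625/63 in ≈ 25.794 in; Ia = 325/63 in ≈ 5.159 in

Dry (AMC I): CN(I) = 4.2·48/(10 − 0.058·48) = (1008/5)/(902/125) = 12600/451 ≈ 27.938
S = 1000/(12600/451) − 10 = 1625/63 in ≈ 25.794 in
Initial abstraction Ia = S/5 = (1625/63)/5 = 325/63 ≈ 5.159 in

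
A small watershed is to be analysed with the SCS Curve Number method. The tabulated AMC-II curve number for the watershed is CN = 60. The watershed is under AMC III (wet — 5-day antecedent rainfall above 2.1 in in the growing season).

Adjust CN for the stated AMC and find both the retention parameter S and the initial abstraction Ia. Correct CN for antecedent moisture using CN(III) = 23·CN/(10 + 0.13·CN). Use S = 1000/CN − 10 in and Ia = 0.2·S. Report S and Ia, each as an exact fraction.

S = 200/69 in ≈ 2.899 in; Ia = 40/69 in ≈ 0.580 in

CN(III) from CN(II)=60: (23·60)/(10 + 0.13·60) = 6900/89 ≈ 77.528
S = 1000/(6900/89) − 10 = 200/69 in ≈ 2.899 in
Ia = 0.2S: 0.2·2.899 = 0.580 in (exactly 40/69)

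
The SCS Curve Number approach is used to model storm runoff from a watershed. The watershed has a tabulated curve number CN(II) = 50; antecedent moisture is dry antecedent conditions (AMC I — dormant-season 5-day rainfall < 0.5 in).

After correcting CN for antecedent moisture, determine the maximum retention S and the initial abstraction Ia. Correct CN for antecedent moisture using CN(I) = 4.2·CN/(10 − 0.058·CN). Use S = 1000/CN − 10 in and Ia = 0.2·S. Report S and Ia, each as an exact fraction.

Dry (AMC I): CN(I) = 4.2·50/(10 − 0.058·50) = 210/(71/10) = 2100/71 ≈ 29.577
Max retention: S = 1000/(2100/71) − 10 = 500/21 in (≈ 23.810 in)
Ia = 0.2S: 0.2·23.810 = 4.762 in (exactly 100/21)

S = 500/21 in ≈ 23.810 in; Ia = 100/21 in ≈ 4.762 in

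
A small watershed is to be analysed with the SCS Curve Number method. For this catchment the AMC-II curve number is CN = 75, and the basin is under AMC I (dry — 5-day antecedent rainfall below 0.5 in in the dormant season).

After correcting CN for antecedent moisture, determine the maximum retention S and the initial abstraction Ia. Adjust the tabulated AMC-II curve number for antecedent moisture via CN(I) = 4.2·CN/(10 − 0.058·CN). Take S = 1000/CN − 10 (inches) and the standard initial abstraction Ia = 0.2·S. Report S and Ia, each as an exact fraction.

Dry (AMC I): CN(I) = 4.2·75/(10 − 0.058·75) = 315/(113/20) = 6300/113 ≈ 55.752
Max retention: S = 1000/(6300/113) − 10 = 500/63 in (≈ 7.937 in)
Ia = 0.2S: 0.2·7.937 = 1.587 in (exactly 100/63)

S = 500/63 in ≈ 7.937 in; Ia = 100/63 in ≈ 1.587 in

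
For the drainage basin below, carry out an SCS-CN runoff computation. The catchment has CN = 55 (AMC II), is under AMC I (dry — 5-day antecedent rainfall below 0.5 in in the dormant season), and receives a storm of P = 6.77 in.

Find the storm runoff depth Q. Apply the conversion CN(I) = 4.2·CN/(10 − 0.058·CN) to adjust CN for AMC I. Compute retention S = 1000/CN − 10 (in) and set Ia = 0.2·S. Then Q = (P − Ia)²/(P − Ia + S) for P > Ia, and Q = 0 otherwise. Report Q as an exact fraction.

Q = 489692641/1325393300 in ≈ 0.369 in

CN(I) from CN(II)=55: (4.2·55)/(10 − 0.058·55) = 7700/227 ≈ 33.921
S = 1000/(7700/227) − 10 = 1500/77 in ≈ 19.481 in
Ia = 0.2·(1500/77) = 300/77 in ≈ 3.896 in
Excess rainfall: 6.770 − 3.896 = 2.874 in; P > Ia so Q > 0
Q: (22129/7700)² ÷ (172129/7700) = 489692641/1325393300 in (≈ 0.369 in)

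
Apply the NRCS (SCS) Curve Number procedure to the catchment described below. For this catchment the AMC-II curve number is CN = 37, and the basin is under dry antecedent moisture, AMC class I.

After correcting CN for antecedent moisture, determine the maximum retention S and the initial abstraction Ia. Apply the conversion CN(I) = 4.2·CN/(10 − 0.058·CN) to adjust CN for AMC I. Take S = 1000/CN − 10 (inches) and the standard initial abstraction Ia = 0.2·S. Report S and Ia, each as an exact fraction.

S = 1500/37 in ≈ 40.541 in; Ia = 300/37 in ≈ 8.108 in

Dry (AMC I): CN(I) = 4.2·37/(10 − 0.058·37) = (777/5)/(3927/500) = 3700/187 ≈ 19.786
Max retention: S = 1000/(3700/187) − 10 = 1500/37 in (≈ 40.541 in)
Ia = 0.2·(1500/37) = 300/37 in ≈ 8.108 in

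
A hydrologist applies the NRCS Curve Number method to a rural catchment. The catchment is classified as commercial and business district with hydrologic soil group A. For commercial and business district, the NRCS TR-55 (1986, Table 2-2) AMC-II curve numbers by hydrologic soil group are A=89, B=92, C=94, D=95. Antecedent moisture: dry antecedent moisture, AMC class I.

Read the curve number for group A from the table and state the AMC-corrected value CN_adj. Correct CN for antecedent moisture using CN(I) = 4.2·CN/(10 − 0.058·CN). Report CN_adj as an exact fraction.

NRCS table: commercial and business district, soil group A → CN(II) = 89
CN(I) from CN(II)=89: (4.2·89)/(10 − 0.058·89) = 186900/2419 ≈ 77.263

CN_adj = 186900/2419 ≈ 77.263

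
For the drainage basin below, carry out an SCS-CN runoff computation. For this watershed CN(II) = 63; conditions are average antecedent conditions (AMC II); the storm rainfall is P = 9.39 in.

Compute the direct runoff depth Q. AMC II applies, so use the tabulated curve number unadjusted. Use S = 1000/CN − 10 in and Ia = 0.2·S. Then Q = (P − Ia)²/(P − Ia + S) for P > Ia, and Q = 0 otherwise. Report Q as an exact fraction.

AMC II — tabulated CN = 63 applies directly.
Max retention: S = 1000/63 − 10 = 370/63 in (≈ 5.873 in)
Ia = 0.2S: 0.2·5.873 = 1.175 in (exactly 74/63)
Since P=9.390 > Ia=1.175: effective rainfall P−Ia = 51757/6300 in
Q: (51757/6300)² ÷ (88757/6300) = 2678787049/559169100 in (≈ 4.791 in)

Q = 2678787049/559169100 in ≈ 4.791 in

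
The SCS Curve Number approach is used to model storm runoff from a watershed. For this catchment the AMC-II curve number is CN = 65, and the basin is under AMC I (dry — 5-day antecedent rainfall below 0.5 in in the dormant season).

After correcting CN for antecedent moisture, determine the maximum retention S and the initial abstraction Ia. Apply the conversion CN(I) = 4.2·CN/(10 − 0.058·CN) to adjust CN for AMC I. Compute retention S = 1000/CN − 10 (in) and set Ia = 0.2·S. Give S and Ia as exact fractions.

S = 500/39 in ≈ 12.821 in; Ia = 100/39 in ≈ 2.564 in

Adjust CN=65 to AMC I: 4.2·65/(10 − 0.058·65) → 273 ÷ (623/100) = 3900/89 ≈ 43.820
S = 1000/(3900/89) − 10 = 500/39 in ≈ 12.821 in
Ia = 0.2S: 0.2·12.821 = 2.564 in (exactly 100/39)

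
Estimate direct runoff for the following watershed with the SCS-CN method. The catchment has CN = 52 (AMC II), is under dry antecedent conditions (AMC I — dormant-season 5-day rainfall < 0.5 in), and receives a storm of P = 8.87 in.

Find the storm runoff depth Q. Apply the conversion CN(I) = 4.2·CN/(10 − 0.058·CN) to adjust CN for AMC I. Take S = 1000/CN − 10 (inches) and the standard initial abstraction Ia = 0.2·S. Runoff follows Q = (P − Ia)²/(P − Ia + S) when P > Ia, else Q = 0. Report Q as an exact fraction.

Dry (AMC I): CN(I) = 4.2·52/(10 − 0.058·52) = (1092/5)/(873/125) = 9100/291 ≈ 31.271
Max retention: S = 1000/(9100/291) − 10 = 2000/91 in (≈ 21.978 in)
Ia = 0.2·(2000/91) = 400/91 in ≈ 4.396 in
Excess rainfall: 8.870 − 4.396 = 4.474 in; P > Ia so Q > 0
Q: (40717/9100)² ÷ (240717/9100) = 1657874089/2190524700 in (≈ 0.757 in)

Q = 1657874089/2190524700 in ≈ 0.757 in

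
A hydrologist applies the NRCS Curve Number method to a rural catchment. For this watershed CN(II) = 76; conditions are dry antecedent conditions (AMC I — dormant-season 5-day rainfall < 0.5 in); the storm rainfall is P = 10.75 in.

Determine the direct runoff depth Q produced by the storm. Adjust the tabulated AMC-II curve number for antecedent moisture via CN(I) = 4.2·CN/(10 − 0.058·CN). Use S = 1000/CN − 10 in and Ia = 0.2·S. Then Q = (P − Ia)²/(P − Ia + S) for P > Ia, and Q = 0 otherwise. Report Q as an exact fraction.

Adjust CN=76 to AMC I: 4.2·76/(10 − 0.058·76) → (1596/5) ÷ (699/125) = 13300/233 ≈ 57.082
S = 1000/(13300/233) − 10 = 1000/133 in ≈ 7.519 in
Initial abstraction Ia = S/5 = (1000/133)/5 = 200/133 ≈ 1.504 in
Excess rainfall: 10.750 − 1.504 = 9.246 in; P > Ia so Q > 0
Runoff Q = (P−Ia)²/(P−Ia+S) = (9.246)²/(9.246+7.519) = 24196561/4744908 ≈ 5.099 in

Q = 24196561/4744908 in ≈ 5.099 in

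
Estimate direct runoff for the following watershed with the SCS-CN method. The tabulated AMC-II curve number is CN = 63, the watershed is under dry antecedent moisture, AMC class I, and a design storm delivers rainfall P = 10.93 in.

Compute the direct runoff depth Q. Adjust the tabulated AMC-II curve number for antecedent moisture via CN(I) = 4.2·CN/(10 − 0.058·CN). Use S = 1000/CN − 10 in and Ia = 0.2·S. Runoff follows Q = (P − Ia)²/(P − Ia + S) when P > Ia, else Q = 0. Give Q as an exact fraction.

Q = 1157859929521/387114959700 in ≈ 2.991 in

CN(I) from CN(II)=63: (4.2·63)/(10 − 0.058·63) = 132300/3173 ≈ 41.696
S = 1000/(132300/3173) − 10 = 18500/1323 in ≈ 13.983 in
Ia = 0.2S: 0.2·13.983 = 2.797 in (exactly 3700/1323)
P − Ia = 10.930 − 2.797 = 1076039/132300 ≈ 8.133 in (> 0, runoff occurs)
Q: (1076039/132300)² ÷ (2926039/132300) = 1157859929521/387114959700 in (≈ 2.991 in)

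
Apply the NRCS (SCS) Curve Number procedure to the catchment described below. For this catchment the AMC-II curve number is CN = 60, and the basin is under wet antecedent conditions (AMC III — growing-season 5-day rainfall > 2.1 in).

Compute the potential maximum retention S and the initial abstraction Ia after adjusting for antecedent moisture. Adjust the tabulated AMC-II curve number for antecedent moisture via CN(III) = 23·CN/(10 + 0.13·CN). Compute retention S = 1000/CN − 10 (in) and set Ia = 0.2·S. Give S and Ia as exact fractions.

Wet (AMC III): CN(III) = 23·60/(10 + 0.13·60) = 1380/(89/5) = 6900/89 ≈ 77.528
S = 1000/(6900/89) − 10 = 200/69 in ≈ 2.899 in
Ia = 0.2·(200/69) = 40/69 in ≈ 0.580 in

S = 200/69 in ≈ 2.899 in; Ia = 40/69 in ≈ 0.580 in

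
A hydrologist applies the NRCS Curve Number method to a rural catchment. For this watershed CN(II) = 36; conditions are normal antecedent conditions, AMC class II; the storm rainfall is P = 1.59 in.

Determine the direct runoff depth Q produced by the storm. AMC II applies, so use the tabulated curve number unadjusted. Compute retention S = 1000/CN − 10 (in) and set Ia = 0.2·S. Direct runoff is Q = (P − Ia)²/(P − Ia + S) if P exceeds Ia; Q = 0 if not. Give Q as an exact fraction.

Q = 0 in ≈ 0.000 in

CN(II) = 36; AMC II needs no correction.
Retention S: 1000/CN − 10 with CN=36.000 → S = 160/9 ≈ 17.778 in
Ia = 0.2S: 0.2·17.778 = 3.556 in (exactly 32/9)
P = 1.590 ≤ Ia = 3.556 in: entire storm abstracted, Q = 0.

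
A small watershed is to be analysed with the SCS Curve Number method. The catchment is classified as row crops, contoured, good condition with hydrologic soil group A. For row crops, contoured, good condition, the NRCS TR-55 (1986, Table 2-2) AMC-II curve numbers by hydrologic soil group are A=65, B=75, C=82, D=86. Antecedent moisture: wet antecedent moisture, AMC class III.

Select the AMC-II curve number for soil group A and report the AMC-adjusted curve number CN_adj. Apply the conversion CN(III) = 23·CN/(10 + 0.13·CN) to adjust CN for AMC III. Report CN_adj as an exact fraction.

CN_adj = 29900/369 ≈ 81.030

NRCS table: row crops, contoured, good condition, soil group A → CN(II) = 65
Adjust CN=65 to AMC III: 23·65/(10 + 0.13·65) → 1495 ÷ (369/20) = 29900/369 ≈ 81.030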